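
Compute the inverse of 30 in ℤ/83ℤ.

36

gcd(83, 30) = 1.
By Bézout, 30·(36) + 83·(-13) = 1.
So 30·36 ≡ 1 (mod 83), and 36 mod 83 = 36.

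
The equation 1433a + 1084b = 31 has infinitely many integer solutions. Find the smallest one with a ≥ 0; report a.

935

gcd(1433, 1084):
  1433 = 1*1084 + 349
  1084 = 3*349 + 37
  349 = 9*37 + 16
  37 = 2*16 + 5
  16 = 3*5 + 1
  5 = 5*1
so gcd(1433, 1084) = 1.
1 divides 31, so solutions exist.
Back-substitute for Bézout coefficients:
  1 = 16 - 3*5
  ... = 1433*(205) + 1084*(-271)
Scale by 31/1 = 31: (a₀, b₀) = (6355, -8401).
General solution: a = 6355 + 1084t, b = -8401 - 1433t for integer t.
a ≥ 0: smallest is 6355 mod 1084 = 935 (at t = -5), with b = -1236.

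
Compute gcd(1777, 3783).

gcd(3783, 1777):
  3783 = 2·1777 + 229
  1777 = 7·229 + 174
  229 = 1·174 + 55
  174 = 3·55 + 9
  55 = 6·9 + 1
  9 = 9·1
so gcd(3783, 1777) = 1.

1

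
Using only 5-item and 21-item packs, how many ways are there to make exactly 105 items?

2

Need nonnegative integers with 5j + 21k = 105.
gcd(5, 21) = 1, and 5·(-4) + 21·(1) = 1.
So (j₀, k₀) = (-420, 105); general j = -420 + 21t, k = 105 - 5t.
j ≥ 0 ⇒ t ≥ 20; k ≥ 0 ⇒ t ≤ 21. That's 2 values of t.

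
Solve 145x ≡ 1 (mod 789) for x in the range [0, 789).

604

gcd(789, 145):
  789 = 5×145 + 64
  145 = 2×64 + 17
  64 = 3×17 + 13
  17 = 1×13 + 4
  13 = 3×4 + 1
  4 = 4×1
so gcd(789, 145) = 1.
Back-substitute for Bézout coefficients:
  1 = 13 - 3×4
  ... = 145×(-185) + 789×(34)
So 145×-185 ≡ 1 (mod 789), and -185 mod 789 = 604.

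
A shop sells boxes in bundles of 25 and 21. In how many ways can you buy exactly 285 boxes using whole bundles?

Need nonnegative integers with 25j + 21k = 285.
gcd(25, 21) = 1, and 25·(-5) + 21·(6) = 1.
So (j₀, k₀) = (-1425, 1710); general j = -1425 + 21t, k = 1710 - 25t.
j ≥ 0 ⇒ t ≥ 68; k ≥ 0 ⇒ t ≤ 68. That's 1 value of t.

1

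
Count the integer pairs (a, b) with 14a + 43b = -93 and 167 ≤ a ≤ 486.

gcd(43, 14):
  43 = 3*14 + 1
  14 = 14*1
so gcd(43, 14) = 1.
Back-substitute for Bézout coefficients:
  1 = 43 - 3*14
  ... = 14*(-3) + 43*(1)
Scale by -93: particular solution (279, -93); reduce a mod 43: (21, -9).
General solution: a = 21 + 43t, b = -9 - 14t for integer t.
167 ≤ 21 + 43t ≤ 486 gives t ∈ [4, 10], which is 7 values.

7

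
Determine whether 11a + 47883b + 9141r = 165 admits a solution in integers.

gcd(47883, 11) = 11  (47883 = 4353×11).
gcd(11, 9141) = 11.
11 divides 165, so integer solutions exist.

yes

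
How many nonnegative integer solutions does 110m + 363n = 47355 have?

13

gcd(363, 110) = 11.
By Bézout, 110×(10) + 363×(-3) = 11.
One solution: (18, 125).
General: m = 18 + 33t, n = 125 - 10t.
m ≥ 0 ⇒ t ≥ 0; n ≥ 0 ⇒ t ≤ 12. So t ∈ [0, 12]: 13 solutions.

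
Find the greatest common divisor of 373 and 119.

1

gcd(373, 119):
  373 = 3*119 + 16
  119 = 7*16 + 7
  16 = 2*7 + 2
  7 = 3*2 + 1
  2 = 2*1
so gcd(373, 119) = 1.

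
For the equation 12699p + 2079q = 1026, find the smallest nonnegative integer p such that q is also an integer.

gcd(12699, 2079) = 9  (12699 = 6*2079 + 225, 2079 = 9*225 + 54, 225 = 4*54 + 9, 54 = 6*9).
9 divides 1026, so solutions exist.
Back-substituting, 12699*(37) + 2079*(-226) = 9.
Scale by 1026/9 = 114: (p₀, q₀) = (4218, -25764).
General solution: p = 4218 + 231t, q = -25764 - 1411t for integer t.
p ≥ 0: smallest is 4218 mod 231 = 60 (at t = -18), with q = -366.

60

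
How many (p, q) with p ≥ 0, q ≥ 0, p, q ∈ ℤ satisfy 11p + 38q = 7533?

gcd(38, 11):
  38 = 3×11 + 5
  11 = 2×5 + 1
  5 = 5×1
so gcd(38, 11) = 1.
Back-substitute for Bézout coefficients:
  1 = 11 - 2×5
  ... = 11×(7) + 38×(-2)
Scale by 7533: one solution is (52731, -15066). Reduce p mod 38: (25, 191).
General: p = 25 + 38t, q = 191 - 11t.
p ≥ 0 ⇒ t ≥ 0; q ≥ 0 ⇒ t ≤ 17. So t ∈ [0, 17]: 18 solutions.

18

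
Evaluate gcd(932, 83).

1

gcd(932, 83) = 1  (932 = 11·83 + 19, 83 = 4·19 + 7, 19 = 2·7 + 5, 7 = 1·5 + 2, 5 = 2·2 + 1, 2 = 2·1).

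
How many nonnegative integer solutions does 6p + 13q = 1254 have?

17

gcd(13, 6) = 1.
By Bézout, 6·(-2) + 13·(1) = 1.
One solution: (1, 96).
General: p = 1 + 13t, q = 96 - 6t.
p ≥ 0 ⇒ t ≥ 0; q ≥ 0 ⇒ t ≤ 16. So t ∈ [0, 16]: 17 solutions.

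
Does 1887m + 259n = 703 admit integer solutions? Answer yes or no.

gcd(1887, 259) = 37.
37 divides 703, so integer solutions exist.

yes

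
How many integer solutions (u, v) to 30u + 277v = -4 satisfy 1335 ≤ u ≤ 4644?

gcd(277, 30) = 1  (277 = 9*30 + 7, 30 = 4*7 + 2, 7 = 3*2 + 1, 2 = 2*1).
Back-substituting, 30*(-120) + 277*(13) = 1.
Scale by -4: particular solution (480, -52); reduce u mod 277: (203, -22).
General solution: u = 203 + 277t, v = -22 - 30t for integer t.
1335 ≤ 203 + 277t ≤ 4644 gives t ∈ [5, 16], which is 12 values.

12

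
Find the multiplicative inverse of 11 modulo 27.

gcd(27, 11) = 1  (27 = 2·11 + 5, 11 = 2·5 + 1, 5 = 5·1).
Back-substituting, 11·(5) + 27·(-2) = 1.
So 11·5 ≡ 1 (mod 27), and 5 mod 27 = 5.

5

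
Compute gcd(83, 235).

1

gcd(235, 83) = 1  (235 = 2×83 + 69, 83 = 1×69 + 14, 69 = 4×14 + 13, 14 = 1×13 + 1, 13 = 13×1).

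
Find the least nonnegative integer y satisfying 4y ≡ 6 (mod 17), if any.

gcd(17, 4):
  17 = 4*4 + 1
  4 = 4*1
so gcd(17, 4) = 1.
1 divides 6, so solutions exist.
Back-substitute for Bézout coefficients:
  1 = 17 - 4*4
  ... = 4*(-4) + 17*(1)
So 4*(-4) ≡ 1 (mod 17); multiply by 6: y ≡ -24 (mod 17).
Smallest nonnegative: y = -24 mod 17 = 10.

10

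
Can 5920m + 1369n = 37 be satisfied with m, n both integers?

gcd(5920, 1369) = 37.
37 divides 37, so integer solutions exist.

yes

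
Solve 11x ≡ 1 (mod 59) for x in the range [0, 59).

gcd(59, 11):
  59 = 5·11 + 4
  11 = 2·4 + 3
  4 = 1·3 + 1
  3 = 3·1
so gcd(59, 11) = 1.
Back-substitute for Bézout coefficients:
  1 = 4 - 1·3
  ... = 11·(-16) + 59·(3)
So 11·-16 ≡ 1 (mod 59), and -16 mod 59 = 43.

43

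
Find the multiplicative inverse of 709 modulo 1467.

958

gcd(1467, 709) = 1.
By Bézout, 709*(-509) + 1467*(246) = 1.
So 709*-509 ≡ 1 (mod 1467), and -509 mod 1467 = 958.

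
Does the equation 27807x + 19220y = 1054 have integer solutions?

yes

gcd(27807, 19220):
  27807 = 1×19220 + 8587
  19220 = 2×8587 + 2046
  8587 = 4×2046 + 403
  2046 = 5×403 + 31
  403 = 13×31
so gcd(27807, 19220) = 31.
31 divides 1054, so integer solutions exist.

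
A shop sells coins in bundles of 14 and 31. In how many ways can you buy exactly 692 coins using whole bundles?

Need nonnegative integers with 14j + 31k = 692.
gcd(14, 31) = 1, and 14·(-11) + 31·(5) = 1.
So (j₀, k₀) = (-7612, 3460); general j = -7612 + 31t, k = 3460 - 14t.
j ≥ 0 ⇒ t ≥ 246; k ≥ 0 ⇒ t ≤ 247. That's 2 values of t.

2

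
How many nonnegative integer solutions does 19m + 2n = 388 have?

11

gcd(19, 2) = 1.
By Bézout, 19·(1) + 2·(-9) = 1.
One solution: (0, 194).
General: m = 0 + 2t, n = 194 - 19t.
m ≥ 0 ⇒ t ≥ 0; n ≥ 0 ⇒ t ≤ 10. So t ∈ [0, 10]: 11 solutions.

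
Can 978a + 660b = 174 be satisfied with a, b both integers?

gcd(978, 660) = 6  (978 = 1·660 + 318, 660 = 2·318 + 24, 318 = 13·24 + 6, 24 = 4·6).
6 divides 174, so integer solutions exist.

yes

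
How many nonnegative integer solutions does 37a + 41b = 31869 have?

gcd(41, 37):
  41 = 1×37 + 4
  37 = 9×4 + 1
  4 = 4×1
so gcd(41, 37) = 1.
Back-substitute for Bézout coefficients:
  1 = 37 - 9×4
  ... = 37×(10) + 41×(-9)
Scale by 31869: one solution is (318690, -286821). Reduce a mod 41: (38, 743).
General: a = 38 + 41t, b = 743 - 37t.
a ≥ 0 ⇒ t ≥ 0; b ≥ 0 ⇒ t ≤ 20. So t ∈ [0, 20]: 21 solutions.

21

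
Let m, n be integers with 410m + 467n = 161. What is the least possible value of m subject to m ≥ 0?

202

gcd(467, 410) = 1  (467 = 1*410 + 57, 410 = 7*57 + 11, 57 = 5*11 + 2, 11 = 5*2 + 1, 2 = 2*1).
1 divides 161, so solutions exist.
Back-substituting, 410*(213) + 467*(-187) = 1.
Scale by 161/1 = 161: (m₀, n₀) = (34293, -30107).
General solution: m = 34293 + 467t, n = -30107 - 410t for integer t.
m ≥ 0: smallest is 34293 mod 467 = 202 (at t = -73), with n = -177.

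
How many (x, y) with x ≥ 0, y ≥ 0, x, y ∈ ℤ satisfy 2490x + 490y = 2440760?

gcd(2490, 490) = 10  (2490 = 5·490 + 40, 490 = 12·40 + 10, 40 = 4·10).
Back-substituting, 2490·(-12) + 490·(61) = 10.
Scale by 244076: one solution is (-2928912, 14888636). Reduce x mod 49: (14, 4910).
General: x = 14 + 49t, y = 4910 - 249t.
x ≥ 0 ⇒ t ≥ 0; y ≥ 0 ⇒ t ≤ 19. So t ∈ [0, 19]: 20 solutions.

20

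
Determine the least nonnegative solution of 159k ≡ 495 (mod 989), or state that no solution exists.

339

gcd(989, 159) = 1  (989 = 6×159 + 35, 159 = 4×35 + 19, 35 = 1×19 + 16, 19 = 1×16 + 3, 16 = 5×3 + 1, 3 = 3×1).
1 divides 495, so solutions exist.
Back-substituting, 159×(-311) + 989×(50) = 1.
So 159×(-311) ≡ 1 (mod 989); multiply by 495: k ≡ -153945 (mod 989).
Smallest nonnegative: k = -153945 mod 989 = 339.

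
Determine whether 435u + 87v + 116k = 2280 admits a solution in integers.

gcd(435, 87) = 87.
gcd(87, 116) = 29.
29 does not divide 2280 (remainder 18), so no integer solutions.

no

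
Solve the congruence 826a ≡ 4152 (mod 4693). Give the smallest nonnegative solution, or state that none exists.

gcd(4693, 826) = 1  (4693 = 5·826 + 563, 826 = 1·563 + 263, 563 = 2·263 + 37, 263 = 7·37 + 4, 37 = 9·4 + 1, 4 = 4·1).
1 divides 4152, so solutions exist.
Back-substituting, 826·(-1142) + 4693·(201) = 1.
So 826·(-1142) ≡ 1 (mod 4693); multiply by 4152: a ≡ -4741584 (mod 4693).
Smallest nonnegative: a = -4741584 mod 4693 = 3039.

3039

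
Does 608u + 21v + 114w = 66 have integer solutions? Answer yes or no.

gcd(608, 21):
  608 = 28*21 + 20
  21 = 1*20 + 1
  20 = 20*1
so gcd(608, 21) = 1.
gcd(1, 114) = 1.
1 divides 66, so integer solutions exist.

yes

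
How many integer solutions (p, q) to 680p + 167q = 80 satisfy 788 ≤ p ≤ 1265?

2

gcd(680, 167) = 1  (680 = 4×167 + 12, 167 = 13×12 + 11, 12 = 1×11 + 1, 11 = 11×1).
Back-substituting, 680×(14) + 167×(-57) = 1.
Scale by 80: particular solution (1120, -4560); reduce p mod 167: (118, -480).
General solution: p = 118 + 167t, q = -480 - 680t for integer t.
788 ≤ 118 + 167t ≤ 1265 gives t ∈ [5, 6], which is 2 values.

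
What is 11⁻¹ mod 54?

5

gcd(54, 11) = 1  (54 = 4·11 + 10, 11 = 1·10 + 1, 10 = 10·1).
Back-substituting, 11·(5) + 54·(-1) = 1.
So 11·5 ≡ 1 (mod 54), and 5 mod 54 = 5.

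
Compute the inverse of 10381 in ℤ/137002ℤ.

15111

gcd(137002, 10381) = 1  (137002 = 13×10381 + 2049, 10381 = 5×2049 + 136, 2049 = 15×136 + 9, 136 = 15×9 + 1, 9 = 9×1).
Back-substituting, 10381×(15111) + 137002×(-1145) = 1.
So 10381×15111 ≡ 1 (mod 137002), and 15111 mod 137002 = 15111.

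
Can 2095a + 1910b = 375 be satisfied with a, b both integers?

gcd(2095, 1910):
  2095 = 1*1910 + 185
  1910 = 10*185 + 60
  185 = 3*60 + 5
  60 = 12*5
so gcd(2095, 1910) = 5.
5 divides 375, so integer solutions exist.

yes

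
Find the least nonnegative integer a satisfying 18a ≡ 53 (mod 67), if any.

gcd(67, 18):
  67 = 3*18 + 13
  18 = 1*13 + 5
  13 = 2*5 + 3
  5 = 1*3 + 2
  3 = 1*2 + 1
  2 = 2*1
so gcd(67, 18) = 1.
1 divides 53, so solutions exist.
Back-substitute for Bézout coefficients:
  1 = 3 - 1*2
  ... = 18*(-26) + 67*(7)
So 18*(-26) ≡ 1 (mod 67); multiply by 53: a ≡ -1378 (mod 67).
Smallest nonnegative: a = -1378 mod 67 = 29.

29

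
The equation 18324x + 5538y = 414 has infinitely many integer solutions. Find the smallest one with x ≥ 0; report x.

gcd(18324, 5538) = 6  (18324 = 3*5538 + 1710, 5538 = 3*1710 + 408, 1710 = 4*408 + 78, 408 = 5*78 + 18, 78 = 4*18 + 6, 18 = 3*6).
6 divides 414, so solutions exist.
Back-substituting, 18324*(285) + 5538*(-943) = 6.
Scale by 414/6 = 69: (x₀, y₀) = (19665, -65067).
General solution: x = 19665 + 923t, y = -65067 - 3054t for integer t.
x ≥ 0: smallest is 19665 mod 923 = 282 (at t = -21), with y = -933.

282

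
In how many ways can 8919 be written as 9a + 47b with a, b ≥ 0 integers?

22

gcd(47, 9) = 1.
By Bézout, 9·(21) + 47·(-4) = 1.
One solution: (4, 189).
General: a = 4 + 47t, b = 189 - 9t.
a ≥ 0 ⇒ t ≥ 0; b ≥ 0 ⇒ t ≤ 21. So t ∈ [0, 21]: 22 solutions.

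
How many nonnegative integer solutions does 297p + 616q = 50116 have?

gcd(616, 297) = 11  (616 = 2×297 + 22, 297 = 13×22 + 11, 22 = 2×11).
Back-substituting, 297×(27) + 616×(-13) = 11.
Scale by 4556: one solution is (123012, -59228). Reduce p mod 56: (36, 64).
General: p = 36 + 56t, q = 64 - 27t.
p ≥ 0 ⇒ t ≥ 0; q ≥ 0 ⇒ t ≤ 2. So t ∈ [0, 2]: 3 solutions.

3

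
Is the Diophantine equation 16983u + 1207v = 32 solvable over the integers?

no

gcd(16983, 1207) = 17  (16983 = 14×1207 + 85, 1207 = 14×85 + 17, 85 = 5×17).
17 does not divide 32 (remainder 15), so no integer solutions.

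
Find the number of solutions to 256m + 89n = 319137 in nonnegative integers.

gcd(256, 89) = 1  (256 = 2*89 + 78, 89 = 1*78 + 11, 78 = 7*11 + 1, 11 = 11*1).
Back-substituting, 256*(8) + 89*(-23) = 1.
Scale by 319137: one solution is (2553096, -7340151). Reduce m mod 89: (42, 3465).
General: m = 42 + 89t, n = 3465 - 256t.
m ≥ 0 ⇒ t ≥ 0; n ≥ 0 ⇒ t ≤ 13. So t ∈ [0, 13]: 14 solutions.

14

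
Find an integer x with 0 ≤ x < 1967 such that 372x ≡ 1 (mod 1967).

gcd(1967, 372) = 1.
By Bézout, 372*(386) + 1967*(-73) = 1.
So 372*386 ≡ 1 (mod 1967), and 386 mod 1967 = 386.

386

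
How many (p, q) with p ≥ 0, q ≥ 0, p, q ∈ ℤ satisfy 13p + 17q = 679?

3

gcd(17, 13) = 1.
By Bézout, 13×(4) + 17×(-3) = 1.
One solution: (13, 30).
General: p = 13 + 17t, q = 30 - 13t.
p ≥ 0 ⇒ t ≥ 0; q ≥ 0 ⇒ t ≤ 2. So t ∈ [0, 2]: 3 solutions.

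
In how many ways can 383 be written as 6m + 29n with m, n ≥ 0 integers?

gcd(29, 6) = 1.
By Bézout, 6·(5) + 29·(-1) = 1.
One solution: (1, 13).
General: m = 1 + 29t, n = 13 - 6t.
m ≥ 0 ⇒ t ≥ 0; n ≥ 0 ⇒ t ≤ 2. So t ∈ [0, 2]: 3 solutions.

3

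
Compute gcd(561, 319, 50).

1

gcd(561, 319) = 11.
gcd(11, 50) = 1.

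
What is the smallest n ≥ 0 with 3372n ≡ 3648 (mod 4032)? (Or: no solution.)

80

gcd(4032, 3372):
  4032 = 1·3372 + 660
  3372 = 5·660 + 72
  660 = 9·72 + 12
  72 = 6·12
so gcd(4032, 3372) = 12.
12 divides 3648, so solutions exist.
Back-substitute for Bézout coefficients:
  12 = 660 - 9·72
  ... = 3372·(-55) + 4032·(46)
So 3372·(-55) ≡ 12 (mod 4032); multiply by 304: n ≡ -16720 (mod 336).
Smallest nonnegative: n = -16720 mod 336 = 80.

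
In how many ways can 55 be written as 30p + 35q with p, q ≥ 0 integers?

gcd(35, 30):
  35 = 1·30 + 5
  30 = 6·5
so gcd(35, 30) = 5.
Back-substitute for Bézout coefficients:
  5 = 35 - 1·30
  ... = 30·(-1) + 35·(1)
Scale by 11: one solution is (-11, 11). Reduce p mod 7: (3, -1).
General: p = 3 + 7t, q = -1 - 6t.
p ≥ 0 ⇒ t ≥ 0; q ≥ 0 ⇒ t ≤ -1. So t ∈ [0, -1]: 0 solutions.

0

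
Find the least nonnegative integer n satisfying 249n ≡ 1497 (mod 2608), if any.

gcd(2608, 249) = 1.
1 divides 1497, so solutions exist.
By Bézout, 249×(-199) + 2608×(19) = 1.
So 249×(-199) ≡ 1 (mod 2608); multiply by 1497: n ≡ -297903 (mod 2608).
Smallest nonnegative: n = -297903 mod 2608 = 2017.

2017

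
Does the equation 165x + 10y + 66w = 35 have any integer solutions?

yes

gcd(165, 10) = 5  (165 = 16*10 + 5, 10 = 2*5).
gcd(5, 66) = 1.
1 divides 35, so integer solutions exist.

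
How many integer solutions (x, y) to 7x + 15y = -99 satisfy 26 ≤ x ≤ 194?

gcd(15, 7):
  15 = 2·7 + 1
  7 = 7·1
so gcd(15, 7) = 1.
Back-substitute for Bézout coefficients:
  1 = 15 - 2·7
  ... = 7·(-2) + 15·(1)
Scale by -99: particular solution (198, -99); reduce x mod 15: (3, -8).
General solution: x = 3 + 15t, y = -8 - 7t for integer t.
26 ≤ 3 + 15t ≤ 194 gives t ∈ [2, 12], which is 11 values.

11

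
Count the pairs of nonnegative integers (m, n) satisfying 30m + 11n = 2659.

gcd(30, 11) = 1.
By Bézout, 30*(-4) + 11*(11) = 1.
One solution: (1, 239).
General: m = 1 + 11t, n = 239 - 30t.
m ≥ 0 ⇒ t ≥ 0; n ≥ 0 ⇒ t ≤ 7. So t ∈ [0, 7]: 8 solutions.

8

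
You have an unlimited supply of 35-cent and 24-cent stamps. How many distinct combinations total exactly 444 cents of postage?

Need nonnegative integers with 35j + 24k = 444.
gcd(35, 24) = 1, and 35·(11) + 24·(-16) = 1.
So (j₀, k₀) = (4884, -7104); general j = 4884 + 24t, k = -7104 - 35t.
j ≥ 0 ⇒ t ≥ -203; k ≥ 0 ⇒ t ≤ -203. That's 1 value of t.

1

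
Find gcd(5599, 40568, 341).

11

gcd(40568, 5599) = 11.
gcd(11, 341) = 11.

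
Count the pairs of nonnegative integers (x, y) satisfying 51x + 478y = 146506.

gcd(478, 51) = 1  (478 = 9·51 + 19, 51 = 2·19 + 13, 19 = 1·13 + 6, 13 = 2·6 + 1, 6 = 6·1).
Back-substituting, 51·(75) + 478·(-8) = 1.
Scale by 146506: one solution is (10987950, -1172048). Reduce x mod 478: (164, 289).
General: x = 164 + 478t, y = 289 - 51t.
x ≥ 0 ⇒ t ≥ 0; y ≥ 0 ⇒ t ≤ 5. So t ∈ [0, 5]: 6 solutions.

6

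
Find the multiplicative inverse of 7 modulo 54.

gcd(54, 7) = 1.
By Bézout, 7*(-23) + 54*(3) = 1.
So 7*-23 ≡ 1 (mod 54), and -23 mod 54 = 31.

31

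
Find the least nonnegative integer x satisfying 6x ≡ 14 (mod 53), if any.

20

gcd(53, 6) = 1.
1 divides 14, so solutions exist.
By Bézout, 6·(9) + 53·(-1) = 1.
So 6·(9) ≡ 1 (mod 53); multiply by 14: x ≡ 126 (mod 53).
Smallest nonnegative: x = 126 mod 53 = 20.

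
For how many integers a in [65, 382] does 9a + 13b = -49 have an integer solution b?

24

gcd(13, 9):
  13 = 1·9 + 4
  9 = 2·4 + 1
  4 = 4·1
so gcd(13, 9) = 1.
Back-substitute for Bézout coefficients:
  1 = 9 - 2·4
  ... = 9·(3) + 13·(-2)
Scale by -49: particular solution (-147, 98); reduce a mod 13: (9, -10).
General solution: a = 9 + 13t, b = -10 - 9t for integer t.
65 ≤ 9 + 13t ≤ 382 gives t ∈ [5, 28], which is 24 values.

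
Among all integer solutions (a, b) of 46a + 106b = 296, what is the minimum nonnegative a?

gcd(106, 46):
  106 = 2*46 + 14
  46 = 3*14 + 4
  14 = 3*4 + 2
  4 = 2*2
so gcd(106, 46) = 2.
2 divides 296, so solutions exist.
Back-substitute for Bézout coefficients:
  2 = 14 - 3*4
  ... = 46*(-23) + 106*(10)
Scale by 296/2 = 148: (a₀, b₀) = (-3404, 1480).
General solution: a = -3404 + 53t, b = 1480 - 23t for integer t.
a ≥ 0: smallest is -3404 mod 53 = 41 (at t = 65), with b = -15.

41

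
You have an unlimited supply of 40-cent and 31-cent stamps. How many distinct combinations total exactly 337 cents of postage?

Need nonnegative integers with 40j + 31k = 337.
gcd(40, 31) = 1, and 40·(7) + 31·(-9) = 1.
So (j₀, k₀) = (2359, -3033); general j = 2359 + 31t, k = -3033 - 40t.
j ≥ 0 ⇒ t ≥ -76; k ≥ 0 ⇒ t ≤ -76. That's 1 value of t.

1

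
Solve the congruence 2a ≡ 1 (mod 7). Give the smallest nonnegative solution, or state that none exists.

gcd(7, 2) = 1  (7 = 3×2 + 1, 2 = 2×1).
1 divides 1, so solutions exist.
Back-substituting, 2×(-3) + 7×(1) = 1.
So 2×(-3) ≡ 1 (mod 7); multiply by 1: a ≡ -3 (mod 7).
Smallest nonnegative: a = -3 mod 7 = 4.

4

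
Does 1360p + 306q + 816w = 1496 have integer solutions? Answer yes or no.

gcd(1360, 306) = 34.
gcd(34, 816) = 34.
34 divides 1496, so integer solutions exist.

yes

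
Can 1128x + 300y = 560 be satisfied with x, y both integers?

no

gcd(1128, 300) = 12  (1128 = 3·300 + 228, 300 = 1·228 + 72, 228 = 3·72 + 12, 72 = 6·12).
12 does not divide 560 (remainder 8), so no integer solutions.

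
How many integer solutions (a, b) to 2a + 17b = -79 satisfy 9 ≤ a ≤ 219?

gcd(17, 2) = 1.
By Bézout, 2*(-8) + 17*(1) = 1.
Particular solution: (3, -5).
General solution: a = 3 + 17t, b = -5 - 2t for integer t.
9 ≤ 3 + 17t ≤ 219 gives t ∈ [1, 12], which is 12 values.

12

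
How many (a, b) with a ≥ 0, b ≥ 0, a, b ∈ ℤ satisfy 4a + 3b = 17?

gcd(4, 3) = 1.
By Bézout, 4×(1) + 3×(-1) = 1.
One solution: (2, 3).
General: a = 2 + 3t, b = 3 - 4t.
a ≥ 0 ⇒ t ≥ 0; b ≥ 0 ⇒ t ≤ 0. So t ∈ [0, 0]: 1 solution.

1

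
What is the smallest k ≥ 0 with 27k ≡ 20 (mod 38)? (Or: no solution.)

gcd(38, 27):
  38 = 1·27 + 11
  27 = 2·11 + 5
  11 = 2·5 + 1
  5 = 5·1
so gcd(38, 27) = 1.
1 divides 20, so solutions exist.
Back-substitute for Bézout coefficients:
  1 = 11 - 2·5
  ... = 27·(-7) + 38·(5)
So 27·(-7) ≡ 1 (mod 38); multiply by 20: k ≡ -140 (mod 38).
Smallest nonnegative: k = -140 mod 38 = 12.

12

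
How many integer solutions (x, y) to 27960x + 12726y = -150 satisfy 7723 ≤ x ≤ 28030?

gcd(27960, 12726):
  27960 = 2·12726 + 2508
  12726 = 5·2508 + 186
  2508 = 13·186 + 90
  186 = 2·90 + 6
  90 = 15·6
so gcd(27960, 12726) = 6.
Back-substitute for Bézout coefficients:
  6 = 186 - 2·90
  ... = 27960·(-137) + 12726·(301)
Scale by -25: particular solution (3425, -7525); reduce x mod 2121: (1304, -2865).
General solution: x = 1304 + 2121t, y = -2865 - 4660t for integer t.
7723 ≤ 1304 + 2121t ≤ 28030 gives t ∈ [4, 12], which is 9 values.

9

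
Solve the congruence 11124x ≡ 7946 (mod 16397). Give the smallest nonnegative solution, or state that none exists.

gcd(16397, 11124):
  16397 = 1×11124 + 5273
  11124 = 2×5273 + 578
  5273 = 9×578 + 71
  578 = 8×71 + 10
  71 = 7×10 + 1
  10 = 10×1
so gcd(16397, 11124) = 1.
1 divides 7946, so solutions exist.
Back-substitute for Bézout coefficients:
  1 = 71 - 7×10
  ... = 11124×(-1617) + 16397×(1097)
So 11124×(-1617) ≡ 1 (mod 16397); multiply by 7946: x ≡ -12848682 (mod 16397).
Smallest nonnegative: x = -12848682 mod 16397 = 6566.

6566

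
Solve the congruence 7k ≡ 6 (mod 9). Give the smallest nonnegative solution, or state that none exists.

6

gcd(9, 7) = 1.
1 divides 6, so solutions exist.
By Bézout, 7×(4) + 9×(-3) = 1.
So 7×(4) ≡ 1 (mod 9); multiply by 6: k ≡ 24 (mod 9).
Smallest nonnegative: k = 24 mod 9 = 6.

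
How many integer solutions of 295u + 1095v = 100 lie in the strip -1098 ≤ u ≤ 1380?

11

gcd(1095, 295):
  1095 = 3·295 + 210
  295 = 1·210 + 85
  210 = 2·85 + 40
  85 = 2·40 + 5
  40 = 8·5
so gcd(1095, 295) = 5.
Back-substitute for Bézout coefficients:
  5 = 85 - 2·40
  ... = 295·(26) + 1095·(-7)
Scale by 20: particular solution (520, -140); reduce u mod 219: (82, -22).
General solution: u = 82 + 219t, v = -22 - 59t for integer t.
-1098 ≤ 82 + 219t ≤ 1380 gives t ∈ [-5, 5], which is 11 values.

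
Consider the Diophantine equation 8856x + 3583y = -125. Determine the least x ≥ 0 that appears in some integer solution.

gcd(8856, 3583):
  8856 = 2×3583 + 1690
  3583 = 2×1690 + 203
  1690 = 8×203 + 66
  203 = 3×66 + 5
  66 = 13×5 + 1
  5 = 5×1
so gcd(8856, 3583) = 1.
1 divides -125, so solutions exist.
Back-substitute for Bézout coefficients:
  1 = 66 - 13×5
  ... = 8856×(706) + 3583×(-1745)
Scale by -125/1 = -125: (x₀, y₀) = (-88250, 218125).
General solution: x = -88250 + 3583t, y = 218125 - 8856t for integer t.
x ≥ 0: smallest is -88250 mod 3583 = 1325 (at t = 25), with y = -3275.

1325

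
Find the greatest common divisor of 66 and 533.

1

gcd(533, 66):
  533 = 8·66 + 5
  66 = 13·5 + 1
  5 = 5·1
so gcd(533, 66) = 1.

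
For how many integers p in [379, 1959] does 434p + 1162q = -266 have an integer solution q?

19

gcd(1162, 434):
  1162 = 2×434 + 294
  434 = 1×294 + 140
  294 = 2×140 + 14
  140 = 10×14
so gcd(1162, 434) = 14.
Back-substitute for Bézout coefficients:
  14 = 294 - 2×140
  ... = 434×(-8) + 1162×(3)
Scale by -19: particular solution (152, -57); reduce p mod 83: (69, -26).
General solution: p = 69 + 83t, q = -26 - 31t for integer t.
379 ≤ 69 + 83t ≤ 1959 gives t ∈ [4, 22], which is 19 values.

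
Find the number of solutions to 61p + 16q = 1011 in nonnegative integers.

gcd(61, 16) = 1.
By Bézout, 61×(5) + 16×(-19) = 1.
One solution: (15, 6).
General: p = 15 + 16t, q = 6 - 61t.
p ≥ 0 ⇒ t ≥ 0; q ≥ 0 ⇒ t ≤ 0. So t ∈ [0, 0]: 1 solution.

1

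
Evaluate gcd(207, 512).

1

gcd(512, 207):
  512 = 2·207 + 98
  207 = 2·98 + 11
  98 = 8·11 + 10
  11 = 1·10 + 1
  10 = 10·1
so gcd(512, 207) = 1.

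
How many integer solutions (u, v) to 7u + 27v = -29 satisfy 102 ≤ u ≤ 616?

gcd(27, 7) = 1.
By Bézout, 7*(4) + 27*(-1) = 1.
Particular solution: (19, -6).
General solution: u = 19 + 27t, v = -6 - 7t for integer t.
102 ≤ 19 + 27t ≤ 616 gives t ∈ [4, 22], which is 19 values.

19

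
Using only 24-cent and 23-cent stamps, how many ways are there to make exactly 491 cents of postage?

1

Need nonnegative integers with 24j + 23k = 491.
gcd(24, 23) = 1, and 24·(1) + 23·(-1) = 1.
So (j₀, k₀) = (491, -491); general j = 491 + 23t, k = -491 - 24t.
j ≥ 0 ⇒ t ≥ -21; k ≥ 0 ⇒ t ≤ -21. That's 1 value of t.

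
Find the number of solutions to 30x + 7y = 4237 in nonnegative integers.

gcd(30, 7) = 1.
By Bézout, 30×(-3) + 7×(13) = 1.
One solution: (1, 601).
General: x = 1 + 7t, y = 601 - 30t.
x ≥ 0 ⇒ t ≥ 0; y ≥ 0 ⇒ t ≤ 20. So t ∈ [0, 20]: 21 solutions.

21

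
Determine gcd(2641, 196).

gcd(2641, 196):
  2641 = 13·196 + 93
  196 = 2·93 + 10
  93 = 9·10 + 3
  10 = 3·3 + 1
  3 = 3·1
so gcd(2641, 196) = 1.

1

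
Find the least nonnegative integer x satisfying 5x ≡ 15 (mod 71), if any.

3

gcd(71, 5) = 1  (71 = 14·5 + 1, 5 = 5·1).
1 divides 15, so solutions exist.
Back-substituting, 5·(-14) + 71·(1) = 1.
So 5·(-14) ≡ 1 (mod 71); multiply by 15: x ≡ -210 (mod 71).
Smallest nonnegative: x = -210 mod 71 = 3.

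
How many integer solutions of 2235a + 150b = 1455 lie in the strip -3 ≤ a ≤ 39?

gcd(2235, 150) = 15.
By Bézout, 2235×(-1) + 150×(15) = 15.
Particular solution: (3, -35).
General solution: a = 3 + 10t, b = -35 - 149t for integer t.
-3 ≤ 3 + 10t ≤ 39 gives t ∈ [0, 3], which is 4 values.

4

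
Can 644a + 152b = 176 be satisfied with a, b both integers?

gcd(644, 152) = 4.
4 divides 176, so integer solutions exist.

yes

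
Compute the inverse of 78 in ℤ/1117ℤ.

759

gcd(1117, 78):
  1117 = 14·78 + 25
  78 = 3·25 + 3
  25 = 8·3 + 1
  3 = 3·1
so gcd(1117, 78) = 1.
Back-substitute for Bézout coefficients:
  1 = 25 - 8·3
  ... = 78·(-358) + 1117·(25)
So 78·-358 ≡ 1 (mod 1117), and -358 mod 1117 = 759.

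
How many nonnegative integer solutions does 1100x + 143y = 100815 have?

8

gcd(1100, 143) = 11  (1100 = 7×143 + 99, 143 = 1×99 + 44, 99 = 2×44 + 11, 44 = 4×11).
Back-substituting, 1100×(3) + 143×(-23) = 11.
Scale by 9165: one solution is (27495, -210795). Reduce x mod 13: (0, 705).
General: x = 0 + 13t, y = 705 - 100t.
x ≥ 0 ⇒ t ≥ 0; y ≥ 0 ⇒ t ≤ 7. So t ∈ [0, 7]: 8 solutions.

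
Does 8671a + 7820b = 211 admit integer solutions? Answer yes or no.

gcd(8671, 7820):
  8671 = 1×7820 + 851
  7820 = 9×851 + 161
  851 = 5×161 + 46
  161 = 3×46 + 23
  46 = 2×23
so gcd(8671, 7820) = 23.
23 does not divide 211 (remainder 4), so no integer solutions.

no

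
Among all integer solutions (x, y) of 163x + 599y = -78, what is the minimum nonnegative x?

gcd(599, 163) = 1  (599 = 3·163 + 110, 163 = 1·110 + 53, 110 = 2·53 + 4, 53 = 13·4 + 1, 4 = 4·1).
1 divides -78, so solutions exist.
Back-substituting, 163·(147) + 599·(-40) = 1.
Scale by -78/1 = -78: (x₀, y₀) = (-11466, 3120).
General solution: x = -11466 + 599t, y = 3120 - 163t for integer t.
x ≥ 0: smallest is -11466 mod 599 = 514 (at t = 20), with y = -140.

514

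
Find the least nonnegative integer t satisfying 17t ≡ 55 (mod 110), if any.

55

gcd(110, 17) = 1  (110 = 6*17 + 8, 17 = 2*8 + 1, 8 = 8*1).
1 divides 55, so solutions exist.
Back-substituting, 17*(13) + 110*(-2) = 1.
So 17*(13) ≡ 1 (mod 110); multiply by 55: t ≡ 715 (mod 110).
Smallest nonnegative: t = 715 mod 110 = 55.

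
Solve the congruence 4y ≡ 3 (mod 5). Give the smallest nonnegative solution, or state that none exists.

2

gcd(5, 4):
  5 = 1×4 + 1
  4 = 4×1
so gcd(5, 4) = 1.
1 divides 3, so solutions exist.
Back-substitute for Bézout coefficients:
  1 = 5 - 1×4
  ... = 4×(-1) + 5×(1)
So 4×(-1) ≡ 1 (mod 5); multiply by 3: y ≡ -3 (mod 5).
Smallest nonnegative: y = -3 mod 5 = 2.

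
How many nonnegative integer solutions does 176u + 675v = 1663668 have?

14

gcd(675, 176):
  675 = 3·176 + 147
  176 = 1·147 + 29
  147 = 5·29 + 2
  29 = 14·2 + 1
  2 = 2·1
so gcd(675, 176) = 1.
Back-substitute for Bézout coefficients:
  1 = 29 - 14·2
  ... = 176·(326) + 675·(-85)
Scale by 1663668: one solution is (542355768, -141411780). Reduce u mod 675: (18, 2460).
General: u = 18 + 675t, v = 2460 - 176t.
u ≥ 0 ⇒ t ≥ 0; v ≥ 0 ⇒ t ≤ 13. So t ∈ [0, 13]: 14 solutions.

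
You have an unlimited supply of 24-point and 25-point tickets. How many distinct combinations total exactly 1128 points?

Need nonnegative integers with 24j + 25k = 1128.
gcd(24, 25) = 1, and 24·(-1) + 25·(1) = 1.
So (j₀, k₀) = (-1128, 1128); general j = -1128 + 25t, k = 1128 - 24t.
j ≥ 0 ⇒ t ≥ 46; k ≥ 0 ⇒ t ≤ 47. That's 2 values of t.

2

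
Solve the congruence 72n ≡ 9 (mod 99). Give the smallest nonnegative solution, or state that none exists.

gcd(99, 72) = 9  (99 = 1*72 + 27, 72 = 2*27 + 18, 27 = 1*18 + 9, 18 = 2*9).
9 divides 9, so solutions exist.
Back-substituting, 72*(-4) + 99*(3) = 9.
So 72*(-4) ≡ 9 (mod 99); multiply by 1: n ≡ -4 (mod 11).
Smallest nonnegative: n = -4 mod 11 = 7.

7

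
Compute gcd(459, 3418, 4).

gcd(3418, 459) = 1  (3418 = 7*459 + 205, 459 = 2*205 + 49, 205 = 4*49 + 9, 49 = 5*9 + 4, 9 = 2*4 + 1, 4 = 4*1).
gcd(1, 4) = 1.

1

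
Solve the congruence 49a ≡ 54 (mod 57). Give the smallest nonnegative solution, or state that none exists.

36

gcd(57, 49):
  57 = 1*49 + 8
  49 = 6*8 + 1
  8 = 8*1
so gcd(57, 49) = 1.
1 divides 54, so solutions exist.
Back-substitute for Bézout coefficients:
  1 = 49 - 6*8
  ... = 49*(7) + 57*(-6)
So 49*(7) ≡ 1 (mod 57); multiply by 54: a ≡ 378 (mod 57).
Smallest nonnegative: a = 378 mod 57 = 36.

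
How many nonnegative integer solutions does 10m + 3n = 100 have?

gcd(10, 3) = 1  (10 = 3·3 + 1, 3 = 3·1).
Back-substituting, 10·(1) + 3·(-3) = 1.
Scale by 100: one solution is (100, -300). Reduce m mod 3: (1, 30).
General: m = 1 + 3t, n = 30 - 10t.
m ≥ 0 ⇒ t ≥ 0; n ≥ 0 ⇒ t ≤ 3. So t ∈ [0, 3]: 4 solutions.

4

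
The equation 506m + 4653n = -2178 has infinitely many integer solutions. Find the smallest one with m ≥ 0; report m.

gcd(4653, 506) = 11.
11 divides -2178, so solutions exist.
By Bézout, 506·(46) + 4653·(-5) = 11.
Scale by -2178/11 = -198: (m₀, n₀) = (-9108, 990).
General solution: m = -9108 + 423t, n = 990 - 46t for integer t.
m ≥ 0: smallest is -9108 mod 423 = 198 (at t = 22), with n = -22.

198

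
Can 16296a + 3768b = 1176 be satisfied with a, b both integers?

yes

gcd(16296, 3768) = 24  (16296 = 4*3768 + 1224, 3768 = 3*1224 + 96, 1224 = 12*96 + 72, 96 = 1*72 + 24, 72 = 3*24).
24 divides 1176, so integer solutions exist.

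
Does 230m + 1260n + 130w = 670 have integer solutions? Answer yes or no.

gcd(1260, 230) = 10  (1260 = 5·230 + 110, 230 = 2·110 + 10, 110 = 11·10).
gcd(10, 130) = 10.
10 divides 670, so integer solutions exist.

yes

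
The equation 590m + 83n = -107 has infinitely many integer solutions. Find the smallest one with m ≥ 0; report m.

25

gcd(590, 83) = 1.
1 divides -107, so solutions exist.
By Bézout, 590×(37) + 83×(-263) = 1.
Scale by -107/1 = -107: (m₀, n₀) = (-3959, 28141).
General solution: m = -3959 + 83t, n = 28141 - 590t for integer t.
m ≥ 0: smallest is -3959 mod 83 = 25 (at t = 48), with n = -179.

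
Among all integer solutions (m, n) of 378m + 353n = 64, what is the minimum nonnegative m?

gcd(378, 353):
  378 = 1·353 + 25
  353 = 14·25 + 3
  25 = 8·3 + 1
  3 = 3·1
so gcd(378, 353) = 1.
1 divides 64, so solutions exist.
Back-substitute for Bézout coefficients:
  1 = 25 - 8·3
  ... = 378·(113) + 353·(-121)
Scale by 64/1 = 64: (m₀, n₀) = (7232, -7744).
General solution: m = 7232 + 353t, n = -7744 - 378t for integer t.
m ≥ 0: smallest is 7232 mod 353 = 172 (at t = -20), with n = -184.

172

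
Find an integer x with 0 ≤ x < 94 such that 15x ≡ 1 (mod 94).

69

gcd(94, 15):
  94 = 6*15 + 4
  15 = 3*4 + 3
  4 = 1*3 + 1
  3 = 3*1
so gcd(94, 15) = 1.
Back-substitute for Bézout coefficients:
  1 = 4 - 1*3
  ... = 15*(-25) + 94*(4)
So 15*-25 ≡ 1 (mod 94), and -25 mod 94 = 69.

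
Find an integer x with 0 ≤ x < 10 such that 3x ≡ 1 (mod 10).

7

gcd(10, 3) = 1.
By Bézout, 3·(-3) + 10·(1) = 1.
So 3·-3 ≡ 1 (mod 10), and -3 mod 10 = 7.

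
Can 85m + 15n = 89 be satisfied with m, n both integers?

no

gcd(85, 15) = 5  (85 = 5×15 + 10, 15 = 1×10 + 5, 10 = 2×5).
5 does not divide 89 (remainder 4), so no integer solutions.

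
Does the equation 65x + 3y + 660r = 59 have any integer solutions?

gcd(65, 3) = 1  (65 = 21×3 + 2, 3 = 1×2 + 1, 2 = 2×1).
gcd(1, 660) = 1.
1 divides 59, so integer solutions exist.

yes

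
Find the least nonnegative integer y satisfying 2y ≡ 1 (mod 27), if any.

gcd(27, 2) = 1  (27 = 13×2 + 1, 2 = 2×1).
1 divides 1, so solutions exist.
Back-substituting, 2×(-13) + 27×(1) = 1.
So 2×(-13) ≡ 1 (mod 27); multiply by 1: y ≡ -13 (mod 27).
Smallest nonnegative: y = -13 mod 27 = 14.

14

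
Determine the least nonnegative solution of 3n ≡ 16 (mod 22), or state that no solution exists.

gcd(22, 3):
  22 = 7·3 + 1
  3 = 3·1
so gcd(22, 3) = 1.
1 divides 16, so solutions exist.
Back-substitute for Bézout coefficients:
  1 = 22 - 7·3
  ... = 3·(-7) + 22·(1)
So 3·(-7) ≡ 1 (mod 22); multiply by 16: n ≡ -112 (mod 22).
Smallest nonnegative: n = -112 mod 22 = 20.

20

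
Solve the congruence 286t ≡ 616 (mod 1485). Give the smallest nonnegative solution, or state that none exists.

106

gcd(1485, 286) = 11  (1485 = 5·286 + 55, 286 = 5·55 + 11, 55 = 5·11).
11 divides 616, so solutions exist.
Back-substituting, 286·(26) + 1485·(-5) = 11.
So 286·(26) ≡ 11 (mod 1485); multiply by 56: t ≡ 1456 (mod 135).
Smallest nonnegative: t = 1456 mod 135 = 106.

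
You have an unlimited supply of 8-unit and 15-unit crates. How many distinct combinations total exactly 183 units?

Need nonnegative integers with 8j + 15k = 183.
gcd(8, 15) = 1, and 8·(2) + 15·(-1) = 1.
So (j₀, k₀) = (366, -183); general j = 366 + 15t, k = -183 - 8t.
j ≥ 0 ⇒ t ≥ -24; k ≥ 0 ⇒ t ≤ -23. That's 2 values of t.

2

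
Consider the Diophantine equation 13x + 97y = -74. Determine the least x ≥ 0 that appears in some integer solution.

54

gcd(97, 13):
  97 = 7×13 + 6
  13 = 2×6 + 1
  6 = 6×1
so gcd(97, 13) = 1.
1 divides -74, so solutions exist.
Back-substitute for Bézout coefficients:
  1 = 13 - 2×6
  ... = 13×(15) + 97×(-2)
Scale by -74/1 = -74: (x₀, y₀) = (-1110, 148).
General solution: x = -1110 + 97t, y = 148 - 13t for integer t.
x ≥ 0: smallest is -1110 mod 97 = 54 (at t = 12), with y = -8.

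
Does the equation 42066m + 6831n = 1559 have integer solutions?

no

gcd(42066, 6831) = 27  (42066 = 6*6831 + 1080, 6831 = 6*1080 + 351, 1080 = 3*351 + 27, 351 = 13*27).
27 does not divide 1559 (remainder 20), so no integer solutions.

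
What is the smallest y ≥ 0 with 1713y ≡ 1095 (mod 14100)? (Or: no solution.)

4215

gcd(14100, 1713) = 3  (14100 = 8·1713 + 396, 1713 = 4·396 + 129, 396 = 3·129 + 9, 129 = 14·9 + 3, 9 = 3·3).
3 divides 1095, so solutions exist.
Back-substituting, 1713·(1531) + 14100·(-186) = 3.
So 1713·(1531) ≡ 3 (mod 14100); multiply by 365: y ≡ 558815 (mod 4700).
Smallest nonnegative: y = 558815 mod 4700 = 4215.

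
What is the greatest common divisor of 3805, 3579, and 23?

1

gcd(3805, 3579) = 1  (3805 = 1×3579 + 226, 3579 = 15×226 + 189, 226 = 1×189 + 37, 189 = 5×37 + 4, 37 = 9×4 + 1, 4 = 4×1).
gcd(1, 23) = 1.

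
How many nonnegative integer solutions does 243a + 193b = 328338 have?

7

gcd(243, 193) = 1  (243 = 1*193 + 50, 193 = 3*50 + 43, 50 = 1*43 + 7, 43 = 6*7 + 1, 7 = 7*1).
Back-substituting, 243*(-27) + 193*(34) = 1.
Scale by 328338: one solution is (-8865126, 11163492). Reduce a mod 193: (136, 1530).
General: a = 136 + 193t, b = 1530 - 243t.
a ≥ 0 ⇒ t ≥ 0; b ≥ 0 ⇒ t ≤ 6. So t ∈ [0, 6]: 7 solutions.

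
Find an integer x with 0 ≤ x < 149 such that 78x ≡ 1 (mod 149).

128

gcd(149, 78) = 1.
By Bézout, 78*(-21) + 149*(11) = 1.
So 78*-21 ≡ 1 (mod 149), and -21 mod 149 = 128.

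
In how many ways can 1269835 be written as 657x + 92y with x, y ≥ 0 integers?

21

gcd(657, 92) = 1  (657 = 7*92 + 13, 92 = 7*13 + 1, 13 = 13*1).
Back-substituting, 657*(-7) + 92*(50) = 1.
Scale by 1269835: one solution is (-8888845, 63491750). Reduce x mod 92: (11, 13724).
General: x = 11 + 92t, y = 13724 - 657t.
x ≥ 0 ⇒ t ≥ 0; y ≥ 0 ⇒ t ≤ 20. So t ∈ [0, 20]: 21 solutions.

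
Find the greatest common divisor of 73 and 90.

gcd(90, 73):
  90 = 1×73 + 17
  73 = 4×17 + 5
  17 = 3×5 + 2
  5 = 2×2 + 1
  2 = 2×1
so gcd(90, 73) = 1.

1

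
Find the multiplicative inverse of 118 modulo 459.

gcd(459, 118) = 1  (459 = 3·118 + 105, 118 = 1·105 + 13, 105 = 8·13 + 1, 13 = 13·1).
Back-substituting, 118·(-35) + 459·(9) = 1.
So 118·-35 ≡ 1 (mod 459), and -35 mod 459 = 424.

424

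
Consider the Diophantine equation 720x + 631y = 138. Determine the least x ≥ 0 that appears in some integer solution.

37

gcd(720, 631) = 1.
1 divides 138, so solutions exist.
By Bézout, 720·(78) + 631·(-89) = 1.
Scale by 138/1 = 138: (x₀, y₀) = (10764, -12282).
General solution: x = 10764 + 631t, y = -12282 - 720t for integer t.
x ≥ 0: smallest is 10764 mod 631 = 37 (at t = -17), with y = -42.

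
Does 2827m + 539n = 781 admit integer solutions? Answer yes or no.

gcd(2827, 539) = 11  (2827 = 5·539 + 132, 539 = 4·132 + 11, 132 = 12·11).
11 divides 781, so integer solutions exist.

yes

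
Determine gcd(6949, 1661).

gcd(6949, 1661):
  6949 = 4×1661 + 305
  1661 = 5×305 + 136
  305 = 2×136 + 33
  136 = 4×33 + 4
  33 = 8×4 + 1
  4 = 4×1
so gcd(6949, 1661) = 1.

1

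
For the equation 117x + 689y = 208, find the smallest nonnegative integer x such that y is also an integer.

43

gcd(689, 117) = 13  (689 = 5×117 + 104, 117 = 1×104 + 13, 104 = 8×13).
13 divides 208, so solutions exist.
Back-substituting, 117×(6) + 689×(-1) = 13.
Scale by 208/13 = 16: (x₀, y₀) = (96, -16).
General solution: x = 96 + 53t, y = -16 - 9t for integer t.
x ≥ 0: smallest is 96 mod 53 = 43 (at t = -1), with y = -7.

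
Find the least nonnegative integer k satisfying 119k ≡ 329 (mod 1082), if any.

321

gcd(1082, 119) = 1  (1082 = 9*119 + 11, 119 = 10*11 + 9, 11 = 1*9 + 2, 9 = 4*2 + 1, 2 = 2*1).
1 divides 329, so solutions exist.
Back-substituting, 119*(491) + 1082*(-54) = 1.
So 119*(491) ≡ 1 (mod 1082); multiply by 329: k ≡ 161539 (mod 1082).
Smallest nonnegative: k = 161539 mod 1082 = 321.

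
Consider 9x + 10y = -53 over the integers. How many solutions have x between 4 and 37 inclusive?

gcd(10, 9) = 1  (10 = 1·9 + 1, 9 = 9·1).
Back-substituting, 9·(-1) + 10·(1) = 1.
Scale by -53: particular solution (53, -53); reduce x mod 10: (3, -8).
General solution: x = 3 + 10t, y = -8 - 9t for integer t.
4 ≤ 3 + 10t ≤ 37 gives t ∈ [1, 3], which is 3 values.

3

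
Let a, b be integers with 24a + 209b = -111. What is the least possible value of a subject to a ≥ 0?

gcd(209, 24):
  209 = 8×24 + 17
  24 = 1×17 + 7
  17 = 2×7 + 3
  7 = 2×3 + 1
  3 = 3×1
so gcd(209, 24) = 1.
1 divides -111, so solutions exist.
Back-substitute for Bézout coefficients:
  1 = 7 - 2×3
  ... = 24×(61) + 209×(-7)
Scale by -111/1 = -111: (a₀, b₀) = (-6771, 777).
General solution: a = -6771 + 209t, b = 777 - 24t for integer t.
a ≥ 0: smallest is -6771 mod 209 = 126 (at t = 33), with b = -15.

126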